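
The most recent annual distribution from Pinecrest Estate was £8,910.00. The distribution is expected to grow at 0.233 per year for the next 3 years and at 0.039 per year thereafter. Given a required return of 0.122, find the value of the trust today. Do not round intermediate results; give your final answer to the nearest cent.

£180398.11

D_1 = 10986.03000
D_2 = 13545.77499
D_3 = 16701.94056
Terminal value at year 3: TV = D_3×(1+g_2)/(r−g_2) = 17353.31624/0.083 = 209076.09933
P_0 = D_1/(1+r)^1 + D_2/(1+r)^2 + D_3/(1+r)^3 + TV/(1+r)^3
    = 9791.47059 + 10760.14549 + 11824.65186 + 148021.84675 = 180398.11468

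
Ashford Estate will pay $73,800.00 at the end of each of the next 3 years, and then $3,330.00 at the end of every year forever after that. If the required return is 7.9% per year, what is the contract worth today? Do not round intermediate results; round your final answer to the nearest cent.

PV of 3-year annuity: $73,800.00 × [1 − (1+0.079)^−3] / 0.079 = 190533.45792
Perpetuity value at year 3: $3,330.00 / 0.079 = 42151.89873
PV of perpetuity: 42151.89873 / (1+0.079)^3 = 33554.65734
Total PV = 190533.45792 + 33554.65734 = 224088.11526

$224088.12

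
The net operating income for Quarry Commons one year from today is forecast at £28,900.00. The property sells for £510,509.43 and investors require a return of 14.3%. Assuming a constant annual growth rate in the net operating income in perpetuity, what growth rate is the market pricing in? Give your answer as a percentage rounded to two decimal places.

P = D₁/(r−g) ⇒ g = r − D₁/P = 0.143 − £28,900.00/£510,509.43 = 0.086390

8.64%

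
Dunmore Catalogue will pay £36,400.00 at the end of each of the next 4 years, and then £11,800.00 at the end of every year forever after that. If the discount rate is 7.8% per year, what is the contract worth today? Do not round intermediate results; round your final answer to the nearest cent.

PV of 4-year annuity: £36,400.00 × [1 − (1+0.078)^−4] / 0.078 = 121100.08455
Perpetuity value at year 4: £11,800.00 / 0.078 = 151282.05128
PV of perpetuity: 151282.05128 / (1+0.078)^4 = 112024.33157
Total PV = 121100.08455 + 112024.33157 = 233124.41612

£233124.42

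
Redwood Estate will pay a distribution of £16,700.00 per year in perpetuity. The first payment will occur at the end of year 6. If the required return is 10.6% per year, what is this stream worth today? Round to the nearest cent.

£95199.57

Value at end of year 5: C / r = £16,700.00 / 0.106 = £157,547.1698
Discount to today: PV = £157,547.1698 / (1 + 0.106)^5 = £157,547.1698 / 1.654915 = £95,199.57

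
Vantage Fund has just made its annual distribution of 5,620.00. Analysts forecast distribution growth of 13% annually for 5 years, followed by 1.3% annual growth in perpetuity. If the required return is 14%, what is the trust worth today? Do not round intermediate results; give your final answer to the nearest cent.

D_1 = 6350.60000
D_2 = 7176.17800
D_3 = 8109.08114
D_4 = 9163.26169
D_5 = 10354.48571
Terminal value at year 5: TV = D_5×(1+g_2)/(r−g_2) = 10489.09402/0.127 = 82591.29151
P_0 = D_1/(1+r)^1 + D_2/(1+r)^2 + D_3/(1+r)^3 + D_4/(1+r)^4 + D_5/(1+r)^5 + TV/(1+r)^5
    = 5570.70175 + 5521.83595 + 5473.39879 + 5425.38652 + 5377.79541 + 42895.32876 = 70264.44719

70264.45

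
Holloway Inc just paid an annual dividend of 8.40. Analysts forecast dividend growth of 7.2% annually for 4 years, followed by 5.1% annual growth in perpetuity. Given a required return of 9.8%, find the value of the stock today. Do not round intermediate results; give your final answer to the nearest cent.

D_1 = 9.00480
D_2 = 9.65315
D_3 = 10.34817
D_4 = 11.09324
Terminal value at year 4: TV = D_4×(1+g_2)/(r−g_2) = 11.65900/0.047 = 248.06374
P_0 = D_1/(1+r)^1 + D_2/(1+r)^2 + D_3/(1+r)^3 + D_4/(1+r)^4 + TV/(1+r)^4
    = 8.20109 + 8.00690 + 7.81730 + 7.63219 + 170.66872 = 202.32619

202.33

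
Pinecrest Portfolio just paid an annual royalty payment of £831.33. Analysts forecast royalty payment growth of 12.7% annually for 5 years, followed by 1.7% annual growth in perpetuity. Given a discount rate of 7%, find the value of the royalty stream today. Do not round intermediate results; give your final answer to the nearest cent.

D_1 = 936.90891
D_2 = 1055.89634
D_3 = 1189.99518
D_4 = 1341.12456
D_5 = 1511.44738
Terminal value at year 5: TV = D_5×(1+g_2)/(r−g_2) = 1537.14199/0.053 = 29002.67905
P_0 = D_1/(1+r)^1 + D_2/(1+r)^2 + D_3/(1+r)^3 + D_4/(1+r)^4 + D_5/(1+r)^5 + TV/(1+r)^5
    = 875.61580 + 922.26076 + 971.39054 + 1023.13751 + 1077.64110 + 20678.50933 = 25548.55503

£25548.56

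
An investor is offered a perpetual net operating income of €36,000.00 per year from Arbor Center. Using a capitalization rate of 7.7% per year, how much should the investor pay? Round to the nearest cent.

€467532.47

Level perpetuity: PV = C / r = €36,000.00 / 0.077 = €467,532.47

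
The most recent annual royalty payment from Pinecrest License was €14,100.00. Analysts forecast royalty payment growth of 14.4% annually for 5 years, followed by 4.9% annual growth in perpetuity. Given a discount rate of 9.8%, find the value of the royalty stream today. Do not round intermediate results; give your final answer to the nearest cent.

€450481.26

D_1 = 16130.40000
D_2 = 18453.17760
D_3 = 21110.43517
D_4 = 24150.33784
D_5 = 27627.98649
Terminal value at year 5: TV = D_5×(1+g_2)/(r−g_2) = 28981.75783/0.049 = 591464.44544
P_0 = D_1/(1+r)^1 + D_2/(1+r)^2 + D_3/(1+r)^3 + D_4/(1+r)^4 + D_5/(1+r)^5 + TV/(1+r)^5
    = 14690.71038 + 15306.16819 + 15947.41021 + 16615.51665 + 17311.61298 + 370609.83703 = 450481.25545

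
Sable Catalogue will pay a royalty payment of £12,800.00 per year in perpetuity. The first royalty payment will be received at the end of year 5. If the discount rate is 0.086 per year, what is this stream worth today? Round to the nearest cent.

Value at end of year 4: C / r = £12,800.00 / 0.086 = £148,837.2093
Discount to today: PV = £148,837.2093 / (1 + 0.086)^4 = £148,837.2093 / 1.390975 = £107,002.08

£107002.08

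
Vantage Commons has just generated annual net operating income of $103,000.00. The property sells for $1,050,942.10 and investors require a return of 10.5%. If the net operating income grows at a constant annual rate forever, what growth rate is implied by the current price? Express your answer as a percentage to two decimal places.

0.64%

P = D₀(1+g)/(r−g) ⇒ P(r−g) = D₀(1+g) ⇒ g(P+D₀) = P·r − D₀
g = (P·r − D₀)/(P + D₀) = ($1,050,942.10×0.105 − $103,000.00) / ($1,050,942.10 + $103,000.00) = 0.006369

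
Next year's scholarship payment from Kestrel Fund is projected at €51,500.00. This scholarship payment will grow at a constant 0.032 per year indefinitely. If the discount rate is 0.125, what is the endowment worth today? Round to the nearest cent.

€553763.44

Growing perpetuity: P = D₁ / (r − g) = €51,500.0000 / (0.125 − 0.032) = €553,763.44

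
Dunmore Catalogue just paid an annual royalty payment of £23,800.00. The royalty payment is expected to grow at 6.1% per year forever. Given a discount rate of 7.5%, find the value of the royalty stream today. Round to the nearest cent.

D₁ = D₀ × (1 + g) = £23,800.00 × 1.061 = £25,251.8000
Growing perpetuity: P = D₁ / (r − g) = £25,251.8000 / (0.075 − 0.061) = £1,803,700.00

£1803700.00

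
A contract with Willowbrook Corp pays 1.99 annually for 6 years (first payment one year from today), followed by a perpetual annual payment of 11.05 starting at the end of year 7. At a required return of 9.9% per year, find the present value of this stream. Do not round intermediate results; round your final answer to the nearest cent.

PV of 6-year annuity: 1.99 × [1 − (1+0.099)^−6] / 0.099 = 8.69243
Perpetuity value at year 6: 11.05 / 0.099 = 111.61616
PV of perpetuity: 111.61616 / (1+0.099)^6 = 63.34917
Total PV = 8.69243 + 63.34917 = 72.04160

72.04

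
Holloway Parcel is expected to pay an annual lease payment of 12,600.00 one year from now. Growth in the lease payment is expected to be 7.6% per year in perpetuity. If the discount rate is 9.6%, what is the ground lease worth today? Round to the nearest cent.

630000.00

Growing perpetuity: P = D₁ / (r − g) = 12,600.0000 / (0.096 − 0.076) = 630,000.00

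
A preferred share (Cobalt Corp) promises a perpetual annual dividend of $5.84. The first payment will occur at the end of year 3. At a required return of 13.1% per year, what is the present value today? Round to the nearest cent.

$34.85

Value at end of year 2: C / r = $5.84 / 0.131 = $44.5802
Discount to today: PV = $44.5802 / (1 + 0.131)^2 = $44.5802 / 1.279161 = $34.85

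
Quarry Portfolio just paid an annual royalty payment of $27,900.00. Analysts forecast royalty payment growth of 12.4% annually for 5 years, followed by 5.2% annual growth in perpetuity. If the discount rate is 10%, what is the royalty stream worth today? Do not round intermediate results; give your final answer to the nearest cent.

D_1 = 31359.60000
D_2 = 35248.19040
D_3 = 39618.96601
D_4 = 44531.71779
D_5 = 50053.65080
Terminal value at year 5: TV = D_5×(1+g_2)/(r−g_2) = 52656.44064/0.048 = 1097009.18006
P_0 = D_1/(1+r)^1 + D_2/(1+r)^2 + D_3/(1+r)^3 + D_4/(1+r)^4 + D_5/(1+r)^5 + TV/(1+r)^5
    = 28508.72727 + 29130.73587 + 29766.31556 + 30415.76244 + 31079.37908 + 681156.39149 = 830057.31172

$830057.31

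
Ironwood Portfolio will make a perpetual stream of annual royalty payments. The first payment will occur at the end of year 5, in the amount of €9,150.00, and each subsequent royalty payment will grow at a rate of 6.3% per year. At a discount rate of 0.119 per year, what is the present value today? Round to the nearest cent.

Value at end of year 4: C₁ / (r − g) = €9,150.00 / (0.119 − 0.063) = €163,392.8571
Discount to today: PV = €163,392.8571 / (1 + 0.119)^4 = €163,392.8571 / 1.567907 = €104,210.80

€104210.80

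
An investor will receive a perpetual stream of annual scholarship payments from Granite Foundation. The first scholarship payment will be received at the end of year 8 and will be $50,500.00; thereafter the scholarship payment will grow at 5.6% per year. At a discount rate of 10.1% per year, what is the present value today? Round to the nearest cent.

Value at end of year 7: C₁ / (r − g) = $50,500.00 / (0.101 − 0.056) = $1,122,222.2222
Discount to today: PV = $1,122,222.2222 / (1 + 0.101)^7 = $1,122,222.2222 / 1.961152 = $572,226.06

$572226.06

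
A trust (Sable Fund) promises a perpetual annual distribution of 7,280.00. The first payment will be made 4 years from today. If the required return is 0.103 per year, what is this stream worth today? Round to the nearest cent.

Value at end of year 3: C / r = 7,280.00 / 0.103 = 70,679.6117
Discount to today: PV = 70,679.6117 / (1 + 0.103)^3 = 70,679.6117 / 1.341920 = 52,670.52

52670.52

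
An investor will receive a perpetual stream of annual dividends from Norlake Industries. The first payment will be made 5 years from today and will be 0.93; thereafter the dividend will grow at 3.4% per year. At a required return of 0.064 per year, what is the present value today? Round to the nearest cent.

Value at end of year 4: C₁ / (r − g) = 0.93 / (0.064 − 0.034) = 31.0000
Discount to today: PV = 31.0000 / (1 + 0.064)^4 = 31.0000 / 1.281641 = 24.19

24.19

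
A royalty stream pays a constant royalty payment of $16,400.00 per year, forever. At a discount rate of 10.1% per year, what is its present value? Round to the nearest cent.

Level perpetuity: PV = C / r = $16,400.00 / 0.101 = $162,376.24

$162376.24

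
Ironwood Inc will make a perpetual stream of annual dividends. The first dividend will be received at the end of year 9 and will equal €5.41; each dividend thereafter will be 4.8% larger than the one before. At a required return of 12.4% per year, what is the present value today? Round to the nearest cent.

€27.94

Value at end of year 8: C₁ / (r − g) = €5.41 / (0.124 − 0.048) = €71.1842
Discount to today: PV = €71.1842 / (1 + 0.124)^8 = €71.1842 / 2.547596 = €27.94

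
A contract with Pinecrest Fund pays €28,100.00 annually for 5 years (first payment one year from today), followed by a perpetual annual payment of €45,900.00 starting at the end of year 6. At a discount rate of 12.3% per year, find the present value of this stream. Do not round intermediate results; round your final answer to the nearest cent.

PV of 5-year annuity: €28,100.00 × [1 − (1+0.123)^−5] / 0.123 = 100545.89474
Perpetuity value at year 5: €45,900.00 / 0.123 = 373170.73171
PV of perpetuity: 373170.73171 / (1+0.123)^5 = 208933.84315
Total PV = 100545.89474 + 208933.84315 = 309479.73789

€309479.74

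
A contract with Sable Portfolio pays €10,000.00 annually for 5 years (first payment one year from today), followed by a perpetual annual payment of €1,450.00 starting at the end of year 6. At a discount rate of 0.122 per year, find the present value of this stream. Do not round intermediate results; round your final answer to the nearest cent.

€42553.99

PV of 5-year annuity: €10,000.00 × [1 − (1+0.122)^−5] / 0.122 = 35869.87108
Perpetuity value at year 5: €1,450.00 / 0.122 = 11885.24590
PV of perpetuity: 11885.24590 / (1+0.122)^5 = 6684.11459
Total PV = 35869.87108 + 6684.11459 = 42553.98568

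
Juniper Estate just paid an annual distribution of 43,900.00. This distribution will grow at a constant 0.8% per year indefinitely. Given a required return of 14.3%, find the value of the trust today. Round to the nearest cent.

327786.67

D₁ = D₀ × (1 + g) = 43,900.00 × 1.008 = 44,251.2000
Growing perpetuity: P = D₁ / (r − g) = 44,251.2000 / (0.143 − 0.008) = 327,786.67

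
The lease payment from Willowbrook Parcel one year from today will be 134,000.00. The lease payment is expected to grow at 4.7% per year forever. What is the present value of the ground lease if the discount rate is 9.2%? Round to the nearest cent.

Growing perpetuity: P = D₁ / (r − g) = 134,000.0000 / (0.092 − 0.047) = 2,977,777.78

2977777.78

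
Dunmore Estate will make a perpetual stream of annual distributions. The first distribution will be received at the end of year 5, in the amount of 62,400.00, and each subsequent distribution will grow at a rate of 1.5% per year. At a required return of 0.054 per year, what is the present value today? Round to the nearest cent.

1296455.28

Value at end of year 4: C₁ / (r − g) = 62,400.00 / (0.054 − 0.015) = 1,600,000.0000
Discount to today: PV = 1,600,000.0000 / (1 + 0.054)^4 = 1,600,000.0000 / 1.234134 = 1,296,455.28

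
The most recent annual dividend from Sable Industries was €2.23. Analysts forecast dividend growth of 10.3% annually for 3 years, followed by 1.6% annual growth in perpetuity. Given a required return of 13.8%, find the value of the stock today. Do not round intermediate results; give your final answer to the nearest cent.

€23.20

D_1 = 2.45969
D_2 = 2.71304
D_3 = 2.99248
Terminal value at year 3: TV = D_3×(1+g_2)/(r−g_2) = 3.04036/0.122 = 24.92099
P_0 = D_1/(1+r)^1 + D_2/(1+r)^2 + D_3/(1+r)^3 + TV/(1+r)^3
    = 2.16141 + 2.09494 + 2.03051 + 16.90980 = 23.19666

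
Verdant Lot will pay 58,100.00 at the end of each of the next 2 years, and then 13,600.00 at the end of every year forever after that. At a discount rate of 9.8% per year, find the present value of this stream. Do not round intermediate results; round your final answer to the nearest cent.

PV of 2-year annuity: 58,100.00 × [1 − (1+0.098)^−2] / 0.098 = 101106.00164
Perpetuity value at year 2: 13,600.00 / 0.098 = 138775.51020
PV of perpetuity: 138775.51020 / (1+0.098)^2 = 115108.70087
Total PV = 101106.00164 + 115108.70087 = 216214.70251

216214.70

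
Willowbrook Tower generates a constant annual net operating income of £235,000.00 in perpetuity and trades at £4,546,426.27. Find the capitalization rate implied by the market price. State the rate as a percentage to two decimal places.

5.17%

P = C/r ⇒ r = C/P = £235,000.00/£4,546,426.27 = 0.051689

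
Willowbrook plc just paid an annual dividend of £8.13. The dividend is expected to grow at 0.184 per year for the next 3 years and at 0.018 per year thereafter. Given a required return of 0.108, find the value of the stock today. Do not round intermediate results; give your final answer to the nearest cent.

D_1 = 9.62592
D_2 = 11.39709
D_3 = 13.49415
Terminal value at year 3: TV = D_3×(1+g_2)/(r−g_2) = 13.73705/0.09 = 152.63387
P_0 = D_1/(1+r)^1 + D_2/(1+r)^2 + D_3/(1+r)^3 + TV/(1+r)^3
    = 8.68765 + 9.28356 + 9.92034 + 112.21002 = 140.10157

£140.10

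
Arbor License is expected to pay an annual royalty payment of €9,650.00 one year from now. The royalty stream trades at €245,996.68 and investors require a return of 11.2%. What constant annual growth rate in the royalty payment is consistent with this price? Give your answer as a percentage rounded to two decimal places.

7.28%

P = D₁/(r−g) ⇒ g = r − D₁/P = 0.112 − €9,650.00/€245,996.68 = 0.072772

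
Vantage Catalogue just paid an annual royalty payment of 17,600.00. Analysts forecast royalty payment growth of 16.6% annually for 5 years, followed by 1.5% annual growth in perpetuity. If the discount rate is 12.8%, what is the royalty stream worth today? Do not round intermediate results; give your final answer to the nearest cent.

D_1 = 20521.60000
D_2 = 23928.18560
D_3 = 27900.26441
D_4 = 32531.70830
D_5 = 37931.97188
Terminal value at year 5: TV = D_5×(1+g_2)/(r−g_2) = 38500.95146/0.113 = 340716.38458
P_0 = D_1/(1+r)^1 + D_2/(1+r)^2 + D_3/(1+r)^3 + D_4/(1+r)^4 + D_5/(1+r)^5 + TV/(1+r)^5
    = 18192.90780 + 18805.78945 + 19439.31782 + 20094.18845 + 20771.12033 + 186572.45253 = 283875.77638

283875.78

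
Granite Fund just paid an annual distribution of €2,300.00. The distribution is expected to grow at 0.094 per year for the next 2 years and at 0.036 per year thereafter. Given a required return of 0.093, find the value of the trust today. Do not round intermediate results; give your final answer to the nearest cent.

D_1 = 2516.20000
D_2 = 2752.72280
Terminal value at year 2: TV = D_2×(1+g_2)/(r−g_2) = 2851.82082/0.057 = 50031.94422
P_0 = D_1/(1+r)^1 + D_2/(1+r)^2 + TV/(1+r)^2
    = 2302.10430 + 2304.21053 + 41880.03692 = 46486.35174

€46486.35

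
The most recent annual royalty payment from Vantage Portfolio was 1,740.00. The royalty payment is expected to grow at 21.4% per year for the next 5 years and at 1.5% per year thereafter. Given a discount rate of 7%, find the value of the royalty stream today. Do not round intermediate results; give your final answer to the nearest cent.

73280.76

D_1 = 2112.36000
D_2 = 2564.40504
D_3 = 3113.18772
D_4 = 3779.40989
D_5 = 4588.20361
Terminal value at year 5: TV = D_5×(1+g_2)/(r−g_2) = 4657.02666/0.055 = 84673.21202
P_0 = D_1/(1+r)^1 + D_2/(1+r)^2 + D_3/(1+r)^3 + D_4/(1+r)^4 + D_5/(1+r)^5 + TV/(1+r)^5
    = 1974.16822 + 2239.85068 + 2541.28853 + 2883.29371 + 3271.32576 + 60370.82994 = 73280.75684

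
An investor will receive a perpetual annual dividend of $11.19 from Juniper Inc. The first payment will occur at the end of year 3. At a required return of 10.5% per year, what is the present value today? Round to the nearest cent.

$87.28

Value at end of year 2: C / r = $11.19 / 0.105 = $106.5714
Discount to today: PV = $106.5714 / (1 + 0.105)^2 = $106.5714 / 1.221025 = $87.28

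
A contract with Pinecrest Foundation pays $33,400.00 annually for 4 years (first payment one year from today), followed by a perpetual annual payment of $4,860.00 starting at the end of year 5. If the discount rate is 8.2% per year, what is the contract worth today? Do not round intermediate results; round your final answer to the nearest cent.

PV of 4-year annuity: $33,400.00 × [1 − (1+0.082)^−4] / 0.082 = 110134.34083
Perpetuity value at year 4: $4,860.00 / 0.082 = 59268.29268
PV of perpetuity: 59268.29268 / (1+0.082)^4 = 43242.75686
Total PV = 110134.34083 + 43242.75686 = 153377.09769

$153377.10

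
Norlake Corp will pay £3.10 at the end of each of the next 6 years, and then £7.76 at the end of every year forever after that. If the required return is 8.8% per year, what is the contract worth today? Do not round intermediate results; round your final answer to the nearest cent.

£67.15

PV of 6-year annuity: £3.10 × [1 − (1+0.088)^−6] / 0.088 = 13.98966
Perpetuity value at year 6: £7.76 / 0.088 = 88.18182
PV of perpetuity: 88.18182 / (1+0.088)^6 = 53.16253
Total PV = 13.98966 + 53.16253 = 67.15220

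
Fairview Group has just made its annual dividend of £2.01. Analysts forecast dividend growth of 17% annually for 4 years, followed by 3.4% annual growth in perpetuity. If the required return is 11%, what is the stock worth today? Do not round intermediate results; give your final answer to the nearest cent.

D_1 = 2.35170
D_2 = 2.75149
D_3 = 3.21924
D_4 = 3.76651
Terminal value at year 4: TV = D_4×(1+g_2)/(r−g_2) = 3.89457/0.076 = 51.24440
P_0 = D_1/(1+r)^1 + D_2/(1+r)^2 + D_3/(1+r)^3 + D_4/(1+r)^4 + TV/(1+r)^4
    = 2.11865 + 2.23317 + 2.35388 + 2.48112 + 33.75628 = 42.94310

£42.94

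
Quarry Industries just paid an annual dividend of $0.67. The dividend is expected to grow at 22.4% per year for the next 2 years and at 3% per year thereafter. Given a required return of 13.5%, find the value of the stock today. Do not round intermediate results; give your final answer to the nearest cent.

$9.15

D_1 = 0.82008
D_2 = 1.00378
Terminal value at year 2: TV = D_2×(1+g_2)/(r−g_2) = 1.03389/0.105 = 9.84658
P_0 = D_1/(1+r)^1 + D_2/(1+r)^2 + TV/(1+r)^2
    = 0.72254 + 0.77919 + 7.64353 = 9.14526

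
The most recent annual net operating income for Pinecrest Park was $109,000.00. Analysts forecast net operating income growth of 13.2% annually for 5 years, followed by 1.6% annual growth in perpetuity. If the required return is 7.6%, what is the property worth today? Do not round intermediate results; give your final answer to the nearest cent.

$3014933.43

D_1 = 123388.00000
D_2 = 139675.21600
D_3 = 158112.34451
D_4 = 178983.17399
D_5 = 202608.95295
Terminal value at year 5: TV = D_5×(1+g_2)/(r−g_2) = 205850.69620/0.06 = 3430844.93669
P_0 = D_1/(1+r)^1 + D_2/(1+r)^2 + D_3/(1+r)^3 + D_4/(1+r)^4 + D_5/(1+r)^5 + TV/(1+r)^5
    = 114672.86245 + 120640.96682 + 126919.67885 + 133525.16399 + 140474.42903 + 2378700.33161 = 3014933.43275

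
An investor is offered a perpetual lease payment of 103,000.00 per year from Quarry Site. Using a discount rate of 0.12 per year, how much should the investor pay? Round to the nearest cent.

Level perpetuity: PV = C / r = 103,000.00 / 0.12 = 858,333.33

858333.33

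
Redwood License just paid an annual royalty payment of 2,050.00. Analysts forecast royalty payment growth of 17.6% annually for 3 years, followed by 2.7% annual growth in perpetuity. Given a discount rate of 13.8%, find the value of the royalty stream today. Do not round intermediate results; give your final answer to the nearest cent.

D_1 = 2410.80000
D_2 = 2835.10080
D_3 = 3334.07854
Terminal value at year 3: TV = D_3×(1+g_2)/(r−g_2) = 3424.09866/0.111 = 30847.73569
P_0 = D_1/(1+r)^1 + D_2/(1+r)^2 + D_3/(1+r)^3 + TV/(1+r)^3
    = 2118.45343 + 2189.19265 + 2262.29398 + 20931.31458 = 27501.25464

27501.25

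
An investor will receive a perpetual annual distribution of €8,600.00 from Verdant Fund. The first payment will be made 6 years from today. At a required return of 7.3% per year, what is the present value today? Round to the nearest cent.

Value at end of year 5: C / r = €8,600.00 / 0.073 = €117,808.2192
Discount to today: PV = €117,808.2192 / (1 + 0.073)^5 = €117,808.2192 / 1.422324 = €82,827.96

€82827.96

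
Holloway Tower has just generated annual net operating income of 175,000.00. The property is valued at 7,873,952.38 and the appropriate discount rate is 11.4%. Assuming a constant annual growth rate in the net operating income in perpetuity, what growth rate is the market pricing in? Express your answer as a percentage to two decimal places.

P = D₀(1+g)/(r−g) ⇒ P(r−g) = D₀(1+g) ⇒ g(P+D₀) = P·r − D₀
g = (P·r − D₀)/(P + D₀) = (7,873,952.38×0.114 − 175,000.00) / (7,873,952.38 + 175,000.00) = 0.089779

8.98%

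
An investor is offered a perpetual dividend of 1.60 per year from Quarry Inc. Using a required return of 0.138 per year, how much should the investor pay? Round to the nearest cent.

11.59

Level perpetuity: PV = C / r = 1.60 / 0.138 = 11.59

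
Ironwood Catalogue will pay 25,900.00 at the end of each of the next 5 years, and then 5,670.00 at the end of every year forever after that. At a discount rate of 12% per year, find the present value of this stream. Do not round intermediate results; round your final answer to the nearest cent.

PV of 5-year annuity: 25,900.00 × [1 − (1+0.12)^−5] / 0.12 = 93363.70364
Perpetuity value at year 5: 5,670.00 / 0.12 = 47250.00000
PV of perpetuity: 47250.00000 / (1+0.12)^5 = 26810.91893
Total PV = 93363.70364 + 26810.91893 = 120174.62257

120174.62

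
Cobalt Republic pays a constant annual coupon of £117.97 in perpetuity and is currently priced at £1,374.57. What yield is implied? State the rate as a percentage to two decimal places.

8.58%

P = C/r ⇒ r = C/P = £117.97/£1,374.57 = 0.085823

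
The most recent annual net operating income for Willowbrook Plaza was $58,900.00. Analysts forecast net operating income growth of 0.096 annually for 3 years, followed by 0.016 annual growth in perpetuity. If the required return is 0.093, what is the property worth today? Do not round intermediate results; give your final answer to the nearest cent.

D_1 = 64554.40000
D_2 = 70751.62240
D_3 = 77543.77815
Terminal value at year 3: TV = D_3×(1+g_2)/(r−g_2) = 78784.47860/0.077 = 1023175.04676
P_0 = D_1/(1+r)^1 + D_2/(1+r)^2 + D_3/(1+r)^3 + TV/(1+r)^3
    = 59061.66514 + 59223.77401 + 59386.32783 + 783591.02694 = 961262.79393

$961262.79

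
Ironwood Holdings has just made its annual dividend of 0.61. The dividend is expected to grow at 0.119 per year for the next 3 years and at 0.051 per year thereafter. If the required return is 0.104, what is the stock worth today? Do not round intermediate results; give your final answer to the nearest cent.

14.48

D_1 = 0.68259
D_2 = 0.76382
D_3 = 0.85471
Terminal value at year 3: TV = D_3×(1+g_2)/(r−g_2) = 0.89830/0.053 = 16.94911
P_0 = D_1/(1+r)^1 + D_2/(1+r)^2 + D_3/(1+r)^3 + TV/(1+r)^3
    = 0.61829 + 0.62669 + 0.63520 + 12.59621 = 14.47639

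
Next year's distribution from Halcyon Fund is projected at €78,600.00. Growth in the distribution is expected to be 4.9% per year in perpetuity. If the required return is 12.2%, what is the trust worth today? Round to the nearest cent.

Growing perpetuity: P = D₁ / (r − g) = €78,600.0000 / (0.122 − 0.049) = €1,076,712.33

€1076712.33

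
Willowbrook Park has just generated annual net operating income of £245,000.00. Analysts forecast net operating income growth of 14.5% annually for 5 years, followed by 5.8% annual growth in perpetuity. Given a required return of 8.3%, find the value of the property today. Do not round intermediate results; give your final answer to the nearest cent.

D_1 = 280525.00000
D_2 = 321201.12500
D_3 = 367775.28813
D_4 = 421102.70490
D_5 = 482162.59711
Terminal value at year 5: TV = D_5×(1+g_2)/(r−g_2) = 510128.02775/0.025 = 20405121.10987
P_0 = D_1/(1+r)^1 + D_2/(1+r)^2 + D_3/(1+r)^3 + D_4/(1+r)^4 + D_5/(1+r)^5 + TV/(1+r)^5
    = 259025.85411 + 273854.66570 + 289532.40280 + 306107.66501 + 323631.83419 + 13696099.22309 = 15148251.64489

£15148251.64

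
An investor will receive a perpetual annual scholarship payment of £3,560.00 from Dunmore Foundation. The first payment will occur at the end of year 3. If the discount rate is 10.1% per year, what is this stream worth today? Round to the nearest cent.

£29077.29

Value at end of year 2: C / r = £3,560.00 / 0.101 = £35,247.5248
Discount to today: PV = £35,247.5248 / (1 + 0.101)^2 = £35,247.5248 / 1.212201 = £29,077.29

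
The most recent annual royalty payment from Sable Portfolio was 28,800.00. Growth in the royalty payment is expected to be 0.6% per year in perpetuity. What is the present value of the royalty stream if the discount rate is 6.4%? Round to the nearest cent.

499531.03

D₁ = D₀ × (1 + g) = 28,800.00 × 1.006 = 28,972.8000
Growing perpetuity: P = D₁ / (r − g) = 28,972.8000 / (0.064 − 0.006) = 499,531.03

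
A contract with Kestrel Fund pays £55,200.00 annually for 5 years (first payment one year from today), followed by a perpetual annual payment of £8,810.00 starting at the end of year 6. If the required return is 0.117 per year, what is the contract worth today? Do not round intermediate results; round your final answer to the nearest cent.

£243775.03

PV of 5-year annuity: £55,200.00 × [1 − (1+0.117)^−5] / 0.117 = 200471.40947
Perpetuity value at year 5: £8,810.00 / 0.117 = 75299.14530
PV of perpetuity: 75299.14530 / (1+0.117)^5 = 43303.61781
Total PV = 200471.40947 + 43303.61781 = 243775.02728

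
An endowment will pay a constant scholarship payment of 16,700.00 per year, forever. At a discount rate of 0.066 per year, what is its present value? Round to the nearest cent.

253030.30

Level perpetuity: PV = C / r = 16,700.00 / 0.066 = 253,030.30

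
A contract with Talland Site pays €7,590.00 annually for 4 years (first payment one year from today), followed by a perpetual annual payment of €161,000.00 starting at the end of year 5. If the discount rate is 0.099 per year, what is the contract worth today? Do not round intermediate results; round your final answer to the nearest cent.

€1138919.03

PV of 4-year annuity: €7,590.00 × [1 − (1+0.099)^−4] / 0.099 = 24111.45233
Perpetuity value at year 4: €161,000.00 / 0.099 = 1626262.62626
PV of perpetuity: 1626262.62626 / (1+0.099)^4 = 1114807.57681
Total PV = 24111.45233 + 1114807.57681 = 1138919.02914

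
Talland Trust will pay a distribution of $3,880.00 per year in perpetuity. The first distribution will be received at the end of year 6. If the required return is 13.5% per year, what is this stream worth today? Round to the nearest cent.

Value at end of year 5: C / r = $3,880.00 / 0.135 = $28,740.7407
Discount to today: PV = $28,740.7407 / (1 + 0.135)^5 = $28,740.7407 / 1.883559 = $15,258.74

$15258.74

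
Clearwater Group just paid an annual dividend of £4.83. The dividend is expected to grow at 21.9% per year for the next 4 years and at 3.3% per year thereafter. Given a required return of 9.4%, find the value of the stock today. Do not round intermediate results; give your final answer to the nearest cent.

£151.59

D_1 = 5.88777
D_2 = 7.17719
D_3 = 8.74900
D_4 = 10.66503
Terminal value at year 4: TV = D_4×(1+g_2)/(r−g_2) = 11.01697/0.061 = 180.60611
P_0 = D_1/(1+r)^1 + D_2/(1+r)^2 + D_3/(1+r)^3 + D_4/(1+r)^4 + TV/(1+r)^4
    = 5.38187 + 5.99680 + 6.68200 + 7.44548 + 126.08492 = 151.59108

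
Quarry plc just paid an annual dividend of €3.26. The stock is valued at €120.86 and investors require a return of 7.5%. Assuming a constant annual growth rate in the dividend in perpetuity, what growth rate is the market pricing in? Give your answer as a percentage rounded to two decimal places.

4.68%

P = D₀(1+g)/(r−g) ⇒ P(r−g) = D₀(1+g) ⇒ g(P+D₀) = P·r − D₀
g = (P·r − D₀)/(P + D₀) = (€120.86×0.075 − €3.26) / (€120.86 + €3.26) = 0.046765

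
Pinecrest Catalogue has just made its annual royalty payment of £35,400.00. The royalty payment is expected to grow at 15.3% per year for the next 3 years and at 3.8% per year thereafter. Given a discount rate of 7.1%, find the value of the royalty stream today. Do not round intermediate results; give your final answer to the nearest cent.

£1512640.61

D_1 = 40816.20000
D_2 = 47061.07860
D_3 = 54261.42363
Terminal value at year 3: TV = D_3×(1+g_2)/(r−g_2) = 56323.35772/0.033 = 1706768.41587
P_0 = D_1/(1+r)^1 + D_2/(1+r)^2 + D_3/(1+r)^3 + TV/(1+r)^3
    = 38110.36415 + 41028.24450 + 44169.52933 + 1389332.46791 = 1512640.60589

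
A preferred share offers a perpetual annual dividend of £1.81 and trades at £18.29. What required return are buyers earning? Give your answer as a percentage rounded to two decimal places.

9.90%

P = C/r ⇒ r = C/P = £1.81/£18.29 = 0.098961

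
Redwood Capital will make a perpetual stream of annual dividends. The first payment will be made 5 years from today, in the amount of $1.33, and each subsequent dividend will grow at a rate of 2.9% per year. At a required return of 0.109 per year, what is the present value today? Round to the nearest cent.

$10.99

Value at end of year 4: C₁ / (r − g) = $1.33 / (0.109 − 0.029) = $16.6250
Discount to today: PV = $16.6250 / (1 + 0.109)^4 = $16.6250 / 1.512607 = $10.99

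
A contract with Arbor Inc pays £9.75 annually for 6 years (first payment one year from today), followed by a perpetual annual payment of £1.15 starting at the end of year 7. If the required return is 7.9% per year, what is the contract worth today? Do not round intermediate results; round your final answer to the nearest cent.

PV of 6-year annuity: £9.75 × [1 − (1+0.079)^−6] / 0.079 = 45.21014
Perpetuity value at year 6: £1.15 / 0.079 = 14.55696
PV of perpetuity: 14.55696 / (1+0.079)^6 = 9.22448
Total PV = 45.21014 + 9.22448 = 54.43462

£54.43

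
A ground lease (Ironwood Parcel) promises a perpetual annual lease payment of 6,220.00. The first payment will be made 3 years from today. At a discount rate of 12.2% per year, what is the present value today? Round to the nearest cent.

40499.05

Value at end of year 2: C / r = 6,220.00 / 0.122 = 50,983.6066
Discount to today: PV = 50,983.6066 / (1 + 0.122)^2 = 50,983.6066 / 1.258884 = 40,499.05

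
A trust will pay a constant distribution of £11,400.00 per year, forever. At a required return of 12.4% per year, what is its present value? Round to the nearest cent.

£91935.48

Level perpetuity: PV = C / r = £11,400.00 / 0.124 = £91,935.48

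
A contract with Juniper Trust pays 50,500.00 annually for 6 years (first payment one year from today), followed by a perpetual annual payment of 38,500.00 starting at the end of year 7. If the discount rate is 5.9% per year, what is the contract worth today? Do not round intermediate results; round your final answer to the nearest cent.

711736.12

PV of 6-year annuity: 50,500.00 × [1 − (1+0.059)^−6] / 0.059 = 249107.00600
Perpetuity value at year 6: 38,500.00 / 0.059 = 652542.37288
PV of perpetuity: 652542.37288 / (1+0.059)^6 = 462629.11088
Total PV = 249107.00600 + 462629.11088 = 711736.11688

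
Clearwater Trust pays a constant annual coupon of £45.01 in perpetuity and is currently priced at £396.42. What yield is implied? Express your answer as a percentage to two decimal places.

P = C/r ⇒ r = C/P = £45.01/£396.42 = 0.113541

11.35%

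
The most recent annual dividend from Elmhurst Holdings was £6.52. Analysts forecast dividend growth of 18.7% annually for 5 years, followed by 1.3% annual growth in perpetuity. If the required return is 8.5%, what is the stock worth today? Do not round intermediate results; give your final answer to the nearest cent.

D_1 = 7.73924
D_2 = 9.18648
D_3 = 10.90435
D_4 = 12.94346
D_5 = 15.36389
Terminal value at year 5: TV = D_5×(1+g_2)/(r−g_2) = 15.56362/0.072 = 216.16140
P_0 = D_1/(1+r)^1 + D_2/(1+r)^2 + D_3/(1+r)^3 + D_4/(1+r)^4 + D_5/(1+r)^5 + TV/(1+r)^5
    = 7.13294 + 7.80350 + 8.53710 + 9.33967 + 10.21768 + 143.75715 = 186.78805

£186.79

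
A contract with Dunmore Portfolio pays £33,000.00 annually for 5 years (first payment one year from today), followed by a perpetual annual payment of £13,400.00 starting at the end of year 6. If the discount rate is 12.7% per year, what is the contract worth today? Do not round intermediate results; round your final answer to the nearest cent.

PV of 5-year annuity: £33,000.00 × [1 − (1+0.127)^−5] / 0.127 = 116923.29923
Perpetuity value at year 5: £13,400.00 / 0.127 = 105511.81102
PV of perpetuity: 105511.81102 / (1+0.127)^5 = 58033.86527
Total PV = 116923.29923 + 58033.86527 = 174957.16451

£174957.16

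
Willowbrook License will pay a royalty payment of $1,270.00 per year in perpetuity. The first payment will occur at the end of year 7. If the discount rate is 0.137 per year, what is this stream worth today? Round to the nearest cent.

$4290.62

Value at end of year 6: C / r = $1,270.00 / 0.137 = $9,270.0730
Discount to today: PV = $9,270.0730 / (1 + 0.137)^6 = $9,270.0730 / 2.160542 = $4,290.62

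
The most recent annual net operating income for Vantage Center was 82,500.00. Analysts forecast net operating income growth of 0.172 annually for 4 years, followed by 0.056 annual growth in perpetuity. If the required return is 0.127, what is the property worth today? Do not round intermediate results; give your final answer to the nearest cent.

1799357.24

D_1 = 96690.00000
D_2 = 113320.68000
D_3 = 132811.83696
D_4 = 155655.47292
Terminal value at year 4: TV = D_4×(1+g_2)/(r−g_2) = 164372.17940/0.071 = 2315101.11832
P_0 = D_1/(1+r)^1 + D_2/(1+r)^2 + D_3/(1+r)^3 + D_4/(1+r)^4 + TV/(1+r)^4
    = 85794.14374 + 89219.81940 + 92782.27892 + 96486.98393 + 1435074.01456 = 1799357.24056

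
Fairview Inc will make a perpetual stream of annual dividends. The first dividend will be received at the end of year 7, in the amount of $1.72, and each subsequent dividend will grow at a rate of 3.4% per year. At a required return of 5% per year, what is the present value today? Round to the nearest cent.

Value at end of year 6: C₁ / (r − g) = $1.72 / (0.05 − 0.034) = $107.5000
Discount to today: PV = $107.5000 / (1 + 0.05)^6 = $107.5000 / 1.340096 = $80.22

$80.22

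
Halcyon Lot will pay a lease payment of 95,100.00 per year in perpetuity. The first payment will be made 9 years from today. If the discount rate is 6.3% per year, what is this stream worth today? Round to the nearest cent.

Value at end of year 8: C / r = 95,100.00 / 0.063 = 1,509,523.8095
Discount to today: PV = 1,509,523.8095 / (1 + 0.063)^8 = 1,509,523.8095 / 1.630295 = 925,920.82

925920.82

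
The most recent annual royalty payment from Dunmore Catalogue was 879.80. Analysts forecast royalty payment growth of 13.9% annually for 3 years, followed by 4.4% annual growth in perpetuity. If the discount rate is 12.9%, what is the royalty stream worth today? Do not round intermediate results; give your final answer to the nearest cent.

13782.14

D_1 = 1002.09220
D_2 = 1141.38302
D_3 = 1300.03525
Terminal value at year 3: TV = D_3×(1+g_2)/(r−g_2) = 1357.23681/0.085 = 15967.49184
P_0 = D_1/(1+r)^1 + D_2/(1+r)^2 + D_3/(1+r)^3 + TV/(1+r)^3
    = 887.59274 + 895.45450 + 903.38589 + 11095.70437 = 13782.13750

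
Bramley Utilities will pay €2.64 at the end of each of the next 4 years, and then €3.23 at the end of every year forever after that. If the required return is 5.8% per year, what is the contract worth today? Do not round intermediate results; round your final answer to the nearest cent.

PV of 4-year annuity: €2.64 × [1 − (1+0.058)^−4] / 0.058 = 9.18993
Perpetuity value at year 4: €3.23 / 0.058 = 55.68966
PV of perpetuity: 55.68966 / (1+0.058)^4 = 44.44592
Total PV = 9.18993 + 44.44592 = 53.63585

€53.64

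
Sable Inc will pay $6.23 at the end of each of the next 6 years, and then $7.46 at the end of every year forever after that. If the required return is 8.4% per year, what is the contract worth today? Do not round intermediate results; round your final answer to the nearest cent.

PV of 6-year annuity: $6.23 × [1 − (1+0.084)^−6] / 0.084 = 28.45437
Perpetuity value at year 6: $7.46 / 0.084 = 88.80952
PV of perpetuity: 88.80952 / (1+0.084)^6 = 54.73736
Total PV = 28.45437 + 54.73736 = 83.19173

$83.19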